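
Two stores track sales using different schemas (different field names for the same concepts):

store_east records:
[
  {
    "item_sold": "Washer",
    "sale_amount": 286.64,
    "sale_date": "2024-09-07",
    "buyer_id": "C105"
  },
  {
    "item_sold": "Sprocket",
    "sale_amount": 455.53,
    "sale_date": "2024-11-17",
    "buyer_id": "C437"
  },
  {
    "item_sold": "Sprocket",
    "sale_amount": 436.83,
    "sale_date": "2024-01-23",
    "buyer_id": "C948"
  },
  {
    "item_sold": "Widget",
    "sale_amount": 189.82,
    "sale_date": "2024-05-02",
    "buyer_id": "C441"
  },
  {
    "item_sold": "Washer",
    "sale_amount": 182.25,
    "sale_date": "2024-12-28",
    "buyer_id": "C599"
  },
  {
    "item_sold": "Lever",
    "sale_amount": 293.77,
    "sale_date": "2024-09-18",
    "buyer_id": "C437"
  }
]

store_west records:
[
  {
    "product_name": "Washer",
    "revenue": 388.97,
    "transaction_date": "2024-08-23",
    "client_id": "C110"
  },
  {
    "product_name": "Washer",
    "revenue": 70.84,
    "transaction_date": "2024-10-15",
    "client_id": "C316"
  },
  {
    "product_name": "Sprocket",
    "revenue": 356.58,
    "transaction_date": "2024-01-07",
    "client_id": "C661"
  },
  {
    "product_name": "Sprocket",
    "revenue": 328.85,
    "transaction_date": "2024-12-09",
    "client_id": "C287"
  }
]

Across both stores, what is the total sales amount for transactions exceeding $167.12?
2919.24

Schema mapping: "sale_amount" (store_east) = "revenue" (store_west) = sale amount

Sum of sales > $167.12 in store_east: 1844.84
Sum of sales > $167.12 in store_west: 1074.4

Total: 1844.84 + 1074.4 = 2919.24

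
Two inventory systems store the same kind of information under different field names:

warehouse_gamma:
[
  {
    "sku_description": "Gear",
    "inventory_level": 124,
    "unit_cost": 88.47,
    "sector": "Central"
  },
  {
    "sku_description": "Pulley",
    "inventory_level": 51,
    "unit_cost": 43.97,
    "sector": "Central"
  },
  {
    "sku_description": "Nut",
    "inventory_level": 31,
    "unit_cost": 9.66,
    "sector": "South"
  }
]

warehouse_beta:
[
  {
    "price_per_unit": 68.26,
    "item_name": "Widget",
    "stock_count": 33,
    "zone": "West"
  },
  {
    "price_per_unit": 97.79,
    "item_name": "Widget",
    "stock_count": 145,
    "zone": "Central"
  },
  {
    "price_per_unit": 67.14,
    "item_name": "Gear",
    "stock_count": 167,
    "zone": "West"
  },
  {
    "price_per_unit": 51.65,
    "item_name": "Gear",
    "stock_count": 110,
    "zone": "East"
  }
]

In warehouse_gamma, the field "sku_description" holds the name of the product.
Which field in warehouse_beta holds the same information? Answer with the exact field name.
item_name

In warehouse_gamma, "sku_description" holds the name of the product.
The fields in warehouse_beta are: "price_per_unit", "item_name", "stock_count", "zone".
"item_name" is the match: the name refers to the same concept and its values are product-name strings (e.g. 'Gear', 'Widget').
The other fields ("price_per_unit", "stock_count", "zone") hold different kinds of data.

So "sku_description" in warehouse_gamma corresponds to "item_name" in warehouse_beta.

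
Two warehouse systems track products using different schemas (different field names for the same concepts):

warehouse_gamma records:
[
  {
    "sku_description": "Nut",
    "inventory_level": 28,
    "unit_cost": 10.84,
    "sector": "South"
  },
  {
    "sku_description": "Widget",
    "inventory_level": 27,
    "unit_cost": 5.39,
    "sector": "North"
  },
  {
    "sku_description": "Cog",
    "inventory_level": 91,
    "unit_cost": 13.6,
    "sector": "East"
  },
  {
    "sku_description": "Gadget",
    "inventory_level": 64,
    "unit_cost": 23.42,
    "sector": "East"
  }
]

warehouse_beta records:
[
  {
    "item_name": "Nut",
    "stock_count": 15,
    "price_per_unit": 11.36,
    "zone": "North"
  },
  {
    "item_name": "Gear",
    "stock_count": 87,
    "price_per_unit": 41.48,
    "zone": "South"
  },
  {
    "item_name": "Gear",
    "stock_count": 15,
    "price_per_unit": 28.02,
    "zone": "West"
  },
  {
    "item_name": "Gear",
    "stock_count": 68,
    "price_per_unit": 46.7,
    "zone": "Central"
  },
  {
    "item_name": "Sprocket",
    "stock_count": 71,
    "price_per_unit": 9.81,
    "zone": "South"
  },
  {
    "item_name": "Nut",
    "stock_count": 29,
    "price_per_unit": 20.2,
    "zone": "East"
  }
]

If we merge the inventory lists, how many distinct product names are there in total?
6

Schema mapping: "sku_description" (warehouse_gamma) = "item_name" (warehouse_beta) = product name

Products in warehouse_gamma: ['Cog', 'Gadget', 'Nut', 'Widget']
Products in warehouse_beta: ['Gear', 'Nut', 'Sprocket']

Union (unique products): ['Cog', 'Gadget', 'Gear', 'Nut', 'Sprocket', 'Widget']
Count: 6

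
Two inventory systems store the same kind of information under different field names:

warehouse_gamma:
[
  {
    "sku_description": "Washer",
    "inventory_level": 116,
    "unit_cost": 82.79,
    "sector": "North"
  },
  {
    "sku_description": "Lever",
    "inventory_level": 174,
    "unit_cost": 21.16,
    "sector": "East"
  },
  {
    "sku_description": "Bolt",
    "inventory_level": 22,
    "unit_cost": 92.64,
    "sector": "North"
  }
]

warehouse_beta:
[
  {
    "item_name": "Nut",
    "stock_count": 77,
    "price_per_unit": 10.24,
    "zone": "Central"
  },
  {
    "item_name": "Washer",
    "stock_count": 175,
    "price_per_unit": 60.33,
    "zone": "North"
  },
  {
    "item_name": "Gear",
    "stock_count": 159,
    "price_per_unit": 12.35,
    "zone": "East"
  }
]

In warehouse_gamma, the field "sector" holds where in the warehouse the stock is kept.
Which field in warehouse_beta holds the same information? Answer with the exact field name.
zone

In warehouse_gamma, "sector" holds where in the warehouse the stock is kept.
The fields in warehouse_beta are: "item_name", "stock_count", "price_per_unit", "zone".
"zone" is the match: the name refers to the same concept and its values are area labels (e.g. 'Central', 'East').
The other fields ("item_name", "stock_count", "price_per_unit") hold different kinds of data.

So "sector" in warehouse_gamma corresponds to "zone" in warehouse_beta.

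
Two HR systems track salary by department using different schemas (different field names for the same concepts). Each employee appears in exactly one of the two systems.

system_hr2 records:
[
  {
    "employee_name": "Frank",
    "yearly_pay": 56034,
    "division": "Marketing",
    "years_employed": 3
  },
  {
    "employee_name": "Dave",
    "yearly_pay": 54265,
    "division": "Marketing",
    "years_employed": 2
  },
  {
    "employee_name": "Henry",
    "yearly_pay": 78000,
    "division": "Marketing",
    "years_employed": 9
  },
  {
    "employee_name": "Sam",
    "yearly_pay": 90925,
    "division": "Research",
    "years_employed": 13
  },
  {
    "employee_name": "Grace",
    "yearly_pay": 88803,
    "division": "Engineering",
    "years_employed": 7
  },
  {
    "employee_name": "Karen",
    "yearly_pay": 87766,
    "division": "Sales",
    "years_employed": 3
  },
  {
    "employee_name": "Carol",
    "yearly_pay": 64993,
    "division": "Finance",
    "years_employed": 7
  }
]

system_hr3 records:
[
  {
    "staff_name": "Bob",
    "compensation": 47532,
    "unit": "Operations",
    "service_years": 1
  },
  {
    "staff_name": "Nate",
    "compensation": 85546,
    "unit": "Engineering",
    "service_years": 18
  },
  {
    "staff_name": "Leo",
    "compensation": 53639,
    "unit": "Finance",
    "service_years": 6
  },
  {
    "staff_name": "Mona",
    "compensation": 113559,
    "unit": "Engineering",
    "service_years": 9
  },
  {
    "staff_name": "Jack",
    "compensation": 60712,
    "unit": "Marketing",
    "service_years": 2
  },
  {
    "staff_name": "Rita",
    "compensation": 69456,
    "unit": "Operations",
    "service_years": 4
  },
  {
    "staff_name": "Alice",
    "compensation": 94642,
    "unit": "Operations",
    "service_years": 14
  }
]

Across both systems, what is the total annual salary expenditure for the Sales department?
87766

Schema mappings:
- "division" (system_hr2) = "unit" (system_hr3) = department
- "yearly_pay" (system_hr2) = "compensation" (system_hr3) = salary

Sales salaries from system_hr2: 87766
Sales salaries from system_hr3: 0

Total: 87766 + 0 = 87766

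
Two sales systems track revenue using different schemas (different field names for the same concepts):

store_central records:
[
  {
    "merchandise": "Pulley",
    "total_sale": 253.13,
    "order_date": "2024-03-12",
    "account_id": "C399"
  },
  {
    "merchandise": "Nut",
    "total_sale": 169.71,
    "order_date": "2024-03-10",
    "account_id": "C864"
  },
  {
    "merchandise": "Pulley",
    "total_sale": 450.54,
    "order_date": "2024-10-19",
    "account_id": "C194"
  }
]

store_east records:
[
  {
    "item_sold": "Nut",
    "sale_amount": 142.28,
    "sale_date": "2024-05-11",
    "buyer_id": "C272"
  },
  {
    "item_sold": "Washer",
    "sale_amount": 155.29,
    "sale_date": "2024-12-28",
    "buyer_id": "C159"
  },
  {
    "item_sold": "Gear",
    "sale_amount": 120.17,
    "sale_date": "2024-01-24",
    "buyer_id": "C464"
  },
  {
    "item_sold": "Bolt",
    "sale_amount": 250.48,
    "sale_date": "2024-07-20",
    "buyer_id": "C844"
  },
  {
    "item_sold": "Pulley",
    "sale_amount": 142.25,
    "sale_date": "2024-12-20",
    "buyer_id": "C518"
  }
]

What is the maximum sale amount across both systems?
450.54

Reconcile: "total_sale" (store_central) = "sale_amount" (store_east) = sale amount

Maximum in store_central: 450.54
Maximum in store_east: 250.48

Overall maximum: max(450.54, 250.48) = 450.54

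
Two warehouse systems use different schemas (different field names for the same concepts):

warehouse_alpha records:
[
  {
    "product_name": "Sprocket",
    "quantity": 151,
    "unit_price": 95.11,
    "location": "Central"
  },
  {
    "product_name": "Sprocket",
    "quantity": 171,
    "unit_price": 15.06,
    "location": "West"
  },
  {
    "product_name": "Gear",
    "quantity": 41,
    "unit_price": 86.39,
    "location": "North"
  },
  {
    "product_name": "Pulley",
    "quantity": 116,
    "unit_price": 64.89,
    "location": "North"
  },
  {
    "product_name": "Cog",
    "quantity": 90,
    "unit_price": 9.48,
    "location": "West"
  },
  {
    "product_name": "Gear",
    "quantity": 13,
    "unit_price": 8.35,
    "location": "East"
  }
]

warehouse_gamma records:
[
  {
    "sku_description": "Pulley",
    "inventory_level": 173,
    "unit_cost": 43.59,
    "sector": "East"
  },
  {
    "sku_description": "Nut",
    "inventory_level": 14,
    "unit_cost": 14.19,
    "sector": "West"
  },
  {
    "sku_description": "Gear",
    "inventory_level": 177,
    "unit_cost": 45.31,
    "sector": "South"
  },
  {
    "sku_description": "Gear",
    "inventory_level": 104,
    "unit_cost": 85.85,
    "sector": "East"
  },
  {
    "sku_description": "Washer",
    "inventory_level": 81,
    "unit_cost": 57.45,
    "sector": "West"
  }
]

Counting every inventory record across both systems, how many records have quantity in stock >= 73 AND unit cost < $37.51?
2

Schema mappings:
- "quantity" (warehouse_alpha) = "inventory_level" (warehouse_gamma) = quantity
- "unit_price" (warehouse_alpha) = "unit_cost" (warehouse_gamma) = unit cost

Records meeting both conditions in warehouse_alpha: 2
Records meeting both conditions in warehouse_gamma: 0

Total: 2 + 0 = 2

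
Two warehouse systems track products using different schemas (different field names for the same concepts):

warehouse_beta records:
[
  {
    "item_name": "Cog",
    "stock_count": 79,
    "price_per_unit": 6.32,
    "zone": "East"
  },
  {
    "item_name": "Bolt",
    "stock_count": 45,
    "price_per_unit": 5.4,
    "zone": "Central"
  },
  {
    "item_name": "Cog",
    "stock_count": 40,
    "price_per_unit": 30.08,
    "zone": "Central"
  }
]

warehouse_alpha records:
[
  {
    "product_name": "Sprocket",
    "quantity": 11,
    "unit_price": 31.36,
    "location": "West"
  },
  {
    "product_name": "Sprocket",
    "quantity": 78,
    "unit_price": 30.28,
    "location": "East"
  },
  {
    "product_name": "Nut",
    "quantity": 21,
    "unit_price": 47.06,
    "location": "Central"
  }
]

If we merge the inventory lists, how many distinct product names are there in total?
4

Schema mapping: "item_name" (warehouse_beta) = "product_name" (warehouse_alpha) = product name

Products in warehouse_beta: ['Bolt', 'Cog']
Products in warehouse_alpha: ['Nut', 'Sprocket']

Union (unique products): ['Bolt', 'Cog', 'Nut', 'Sprocket']
Count: 4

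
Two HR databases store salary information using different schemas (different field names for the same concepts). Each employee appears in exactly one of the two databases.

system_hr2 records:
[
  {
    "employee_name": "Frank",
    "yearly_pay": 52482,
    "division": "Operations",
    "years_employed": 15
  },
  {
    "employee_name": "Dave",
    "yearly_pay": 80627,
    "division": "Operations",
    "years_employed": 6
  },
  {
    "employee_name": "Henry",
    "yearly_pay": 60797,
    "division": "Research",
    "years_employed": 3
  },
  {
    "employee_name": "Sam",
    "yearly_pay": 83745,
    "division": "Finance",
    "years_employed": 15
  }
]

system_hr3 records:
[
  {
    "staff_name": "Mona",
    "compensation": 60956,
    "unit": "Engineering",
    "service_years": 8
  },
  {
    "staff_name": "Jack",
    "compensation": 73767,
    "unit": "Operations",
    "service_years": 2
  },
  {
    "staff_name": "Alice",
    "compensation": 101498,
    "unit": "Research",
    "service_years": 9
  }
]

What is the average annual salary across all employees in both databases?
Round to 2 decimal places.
73410.29

Schema mapping: "yearly_pay" (system_hr2) = "compensation" (system_hr3) = annual salary

All salaries: [52482, 80627, 60797, 83745, 60956, 73767, 101498]
Sum: 513872
Count: 7
Average: 513872 / 7 = 73410.29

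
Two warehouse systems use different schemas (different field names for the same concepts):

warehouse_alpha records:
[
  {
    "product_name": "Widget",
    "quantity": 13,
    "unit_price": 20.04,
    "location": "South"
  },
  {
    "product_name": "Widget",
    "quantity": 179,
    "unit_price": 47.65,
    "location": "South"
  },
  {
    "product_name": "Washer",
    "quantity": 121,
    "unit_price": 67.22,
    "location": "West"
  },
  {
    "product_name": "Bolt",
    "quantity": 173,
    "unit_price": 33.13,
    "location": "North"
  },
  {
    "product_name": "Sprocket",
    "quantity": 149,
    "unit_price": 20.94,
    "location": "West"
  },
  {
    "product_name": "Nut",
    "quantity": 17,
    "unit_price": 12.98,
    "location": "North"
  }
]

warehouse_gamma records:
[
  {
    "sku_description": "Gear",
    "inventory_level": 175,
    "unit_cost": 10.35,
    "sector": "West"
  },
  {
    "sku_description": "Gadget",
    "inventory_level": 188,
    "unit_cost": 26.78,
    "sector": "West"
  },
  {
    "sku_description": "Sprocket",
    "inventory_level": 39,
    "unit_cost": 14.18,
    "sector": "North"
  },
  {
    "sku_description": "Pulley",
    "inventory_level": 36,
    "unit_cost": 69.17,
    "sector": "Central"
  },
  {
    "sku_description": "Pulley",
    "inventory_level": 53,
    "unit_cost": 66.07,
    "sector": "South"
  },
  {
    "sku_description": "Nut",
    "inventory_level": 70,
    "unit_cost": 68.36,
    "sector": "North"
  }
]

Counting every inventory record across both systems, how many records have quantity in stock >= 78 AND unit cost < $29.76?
3

Schema mappings:
- "quantity" (warehouse_alpha) = "inventory_level" (warehouse_gamma) = quantity
- "unit_price" (warehouse_alpha) = "unit_cost" (warehouse_gamma) = unit cost

Records meeting both conditions in warehouse_alpha: 1
Records meeting both conditions in warehouse_gamma: 2

Total: 1 + 2 = 3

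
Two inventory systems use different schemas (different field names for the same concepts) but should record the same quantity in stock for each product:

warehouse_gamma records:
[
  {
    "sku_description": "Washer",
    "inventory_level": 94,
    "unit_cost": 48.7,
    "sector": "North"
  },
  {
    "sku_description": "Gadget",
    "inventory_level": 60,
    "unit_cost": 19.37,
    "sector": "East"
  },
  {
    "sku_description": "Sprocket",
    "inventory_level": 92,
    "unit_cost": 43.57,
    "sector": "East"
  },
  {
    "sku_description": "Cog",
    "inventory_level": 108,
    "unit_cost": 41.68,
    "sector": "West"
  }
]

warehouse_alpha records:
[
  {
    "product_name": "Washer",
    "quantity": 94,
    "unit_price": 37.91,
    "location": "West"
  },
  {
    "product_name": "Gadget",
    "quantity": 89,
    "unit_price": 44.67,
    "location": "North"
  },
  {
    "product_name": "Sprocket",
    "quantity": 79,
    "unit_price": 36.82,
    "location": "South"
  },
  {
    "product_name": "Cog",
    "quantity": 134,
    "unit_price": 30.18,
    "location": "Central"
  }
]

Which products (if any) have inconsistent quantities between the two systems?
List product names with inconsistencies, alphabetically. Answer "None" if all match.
Cog, Gadget, Sprocket

Schema mappings:
- "sku_description" (warehouse_gamma) = "product_name" (warehouse_alpha) = product name
- "inventory_level" (warehouse_gamma) = "quantity" (warehouse_alpha) = quantity

Comparison:
  Washer: 94 vs 94 - MATCH
  Gadget: 60 vs 89 - MISMATCH
  Sprocket: 92 vs 79 - MISMATCH
  Cog: 108 vs 134 - MISMATCH

Products with inconsistencies: Cog, Gadget, Sprocket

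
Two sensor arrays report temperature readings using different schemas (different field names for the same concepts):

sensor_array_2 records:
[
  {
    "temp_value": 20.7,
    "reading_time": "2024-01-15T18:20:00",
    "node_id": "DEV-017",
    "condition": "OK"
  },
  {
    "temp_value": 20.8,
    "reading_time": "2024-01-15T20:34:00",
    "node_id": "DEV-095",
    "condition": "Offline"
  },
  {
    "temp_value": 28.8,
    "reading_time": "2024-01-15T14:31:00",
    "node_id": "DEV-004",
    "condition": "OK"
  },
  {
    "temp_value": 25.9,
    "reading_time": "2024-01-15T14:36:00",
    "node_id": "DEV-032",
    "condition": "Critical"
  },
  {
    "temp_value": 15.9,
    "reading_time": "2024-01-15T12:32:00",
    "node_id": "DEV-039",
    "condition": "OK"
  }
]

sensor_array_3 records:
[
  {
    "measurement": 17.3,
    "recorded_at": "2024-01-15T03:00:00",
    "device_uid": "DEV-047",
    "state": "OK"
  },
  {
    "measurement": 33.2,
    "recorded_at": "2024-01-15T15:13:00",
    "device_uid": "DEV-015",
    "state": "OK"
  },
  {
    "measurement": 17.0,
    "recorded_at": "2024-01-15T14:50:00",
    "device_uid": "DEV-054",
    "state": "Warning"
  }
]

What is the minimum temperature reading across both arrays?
15.9

Schema mapping: "temp_value" (sensor_array_2) = "measurement" (sensor_array_3) = temperature reading

Minimum in sensor_array_2: 15.9
Minimum in sensor_array_3: 17.0

Overall minimum: min(15.9, 17.0) = 15.9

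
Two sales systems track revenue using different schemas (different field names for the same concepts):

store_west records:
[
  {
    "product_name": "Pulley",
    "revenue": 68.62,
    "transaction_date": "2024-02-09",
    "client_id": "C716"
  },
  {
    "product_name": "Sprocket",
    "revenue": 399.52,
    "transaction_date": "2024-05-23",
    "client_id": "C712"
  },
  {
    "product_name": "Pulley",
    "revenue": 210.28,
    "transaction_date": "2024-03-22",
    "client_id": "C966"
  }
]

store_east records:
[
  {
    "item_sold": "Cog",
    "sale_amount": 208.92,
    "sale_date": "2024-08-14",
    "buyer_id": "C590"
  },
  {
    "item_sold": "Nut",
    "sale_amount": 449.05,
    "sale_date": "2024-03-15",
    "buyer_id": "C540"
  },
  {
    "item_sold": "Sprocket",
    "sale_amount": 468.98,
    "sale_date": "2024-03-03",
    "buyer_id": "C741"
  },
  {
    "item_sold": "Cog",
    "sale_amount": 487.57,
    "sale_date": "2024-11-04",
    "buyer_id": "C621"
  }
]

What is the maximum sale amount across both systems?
487.57

Reconcile: "revenue" (store_west) = "sale_amount" (store_east) = sale amount

Maximum in store_west: 399.52
Maximum in store_east: 487.57

Overall maximum: max(399.52, 487.57) = 487.57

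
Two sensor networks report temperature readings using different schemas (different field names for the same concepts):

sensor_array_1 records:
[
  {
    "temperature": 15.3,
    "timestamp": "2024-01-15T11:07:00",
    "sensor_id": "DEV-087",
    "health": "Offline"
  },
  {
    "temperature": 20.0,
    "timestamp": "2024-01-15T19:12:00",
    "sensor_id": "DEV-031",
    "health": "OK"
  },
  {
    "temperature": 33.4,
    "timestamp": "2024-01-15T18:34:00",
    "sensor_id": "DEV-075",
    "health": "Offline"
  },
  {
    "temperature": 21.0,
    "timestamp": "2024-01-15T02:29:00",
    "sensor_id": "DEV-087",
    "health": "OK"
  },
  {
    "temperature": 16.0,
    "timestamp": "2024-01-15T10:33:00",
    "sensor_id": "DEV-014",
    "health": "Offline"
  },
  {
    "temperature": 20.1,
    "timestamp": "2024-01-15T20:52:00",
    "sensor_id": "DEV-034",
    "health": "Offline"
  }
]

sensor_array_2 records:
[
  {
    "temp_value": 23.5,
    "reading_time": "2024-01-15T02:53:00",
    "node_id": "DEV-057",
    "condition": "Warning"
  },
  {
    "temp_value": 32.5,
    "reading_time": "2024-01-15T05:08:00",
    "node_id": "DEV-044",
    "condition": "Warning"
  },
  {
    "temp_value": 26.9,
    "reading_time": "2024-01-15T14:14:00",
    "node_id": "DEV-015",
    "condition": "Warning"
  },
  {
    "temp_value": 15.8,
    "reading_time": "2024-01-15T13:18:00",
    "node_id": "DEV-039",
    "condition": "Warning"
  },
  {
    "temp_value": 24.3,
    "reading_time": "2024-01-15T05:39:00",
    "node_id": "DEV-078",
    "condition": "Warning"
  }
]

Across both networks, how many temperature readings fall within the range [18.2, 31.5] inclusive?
6

Schema mapping: "temperature" (sensor_array_1) = "temp_value" (sensor_array_2) = temperature

Readings in [18.2, 31.5] from sensor_array_1: 3
Readings in [18.2, 31.5] from sensor_array_2: 3

Total count: 3 + 3 = 6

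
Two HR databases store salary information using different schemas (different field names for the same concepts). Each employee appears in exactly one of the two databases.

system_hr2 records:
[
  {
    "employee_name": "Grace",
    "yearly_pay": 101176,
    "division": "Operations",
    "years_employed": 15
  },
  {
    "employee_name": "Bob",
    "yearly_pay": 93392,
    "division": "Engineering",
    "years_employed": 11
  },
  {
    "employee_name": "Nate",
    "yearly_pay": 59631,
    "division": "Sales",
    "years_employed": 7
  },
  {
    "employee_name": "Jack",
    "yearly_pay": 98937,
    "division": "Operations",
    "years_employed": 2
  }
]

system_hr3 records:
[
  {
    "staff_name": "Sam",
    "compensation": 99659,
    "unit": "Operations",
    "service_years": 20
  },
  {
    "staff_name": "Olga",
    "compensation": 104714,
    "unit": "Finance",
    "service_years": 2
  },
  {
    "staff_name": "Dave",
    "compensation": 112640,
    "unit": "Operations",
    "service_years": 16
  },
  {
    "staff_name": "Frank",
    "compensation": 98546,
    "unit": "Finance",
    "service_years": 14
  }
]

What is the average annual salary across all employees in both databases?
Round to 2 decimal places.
96086.88

Schema mapping: "yearly_pay" (system_hr2) = "compensation" (system_hr3) = annual salary

All salaries: [101176, 93392, 59631, 98937, 99659, 104714, 112640, 98546]
Sum: 768695
Count: 8
Average: 768695 / 8 = 96086.88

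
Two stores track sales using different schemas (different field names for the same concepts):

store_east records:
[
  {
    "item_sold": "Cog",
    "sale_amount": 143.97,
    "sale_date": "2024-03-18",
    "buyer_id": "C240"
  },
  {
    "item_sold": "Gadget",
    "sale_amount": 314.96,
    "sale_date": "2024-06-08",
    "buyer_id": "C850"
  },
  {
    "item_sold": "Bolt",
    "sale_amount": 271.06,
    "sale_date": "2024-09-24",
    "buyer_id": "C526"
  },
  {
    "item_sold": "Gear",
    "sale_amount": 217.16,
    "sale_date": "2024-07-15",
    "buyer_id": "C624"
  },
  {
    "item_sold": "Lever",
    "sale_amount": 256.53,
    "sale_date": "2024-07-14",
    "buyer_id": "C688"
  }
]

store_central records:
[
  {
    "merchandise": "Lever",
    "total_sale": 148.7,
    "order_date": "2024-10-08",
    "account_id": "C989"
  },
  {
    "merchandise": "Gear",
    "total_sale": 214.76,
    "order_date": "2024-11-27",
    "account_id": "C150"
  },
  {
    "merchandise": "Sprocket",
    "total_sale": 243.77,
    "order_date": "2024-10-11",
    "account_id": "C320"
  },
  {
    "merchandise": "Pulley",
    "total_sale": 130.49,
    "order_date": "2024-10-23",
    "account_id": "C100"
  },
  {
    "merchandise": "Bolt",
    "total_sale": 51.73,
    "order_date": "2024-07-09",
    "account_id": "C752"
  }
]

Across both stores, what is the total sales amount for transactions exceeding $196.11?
1518.24

Schema mapping: "sale_amount" (store_east) = "total_sale" (store_central) = sale amount

Sum of sales > $196.11 in store_east: 1059.71
Sum of sales > $196.11 in store_central: 458.53

Total: 1059.71 + 458.53 = 1518.24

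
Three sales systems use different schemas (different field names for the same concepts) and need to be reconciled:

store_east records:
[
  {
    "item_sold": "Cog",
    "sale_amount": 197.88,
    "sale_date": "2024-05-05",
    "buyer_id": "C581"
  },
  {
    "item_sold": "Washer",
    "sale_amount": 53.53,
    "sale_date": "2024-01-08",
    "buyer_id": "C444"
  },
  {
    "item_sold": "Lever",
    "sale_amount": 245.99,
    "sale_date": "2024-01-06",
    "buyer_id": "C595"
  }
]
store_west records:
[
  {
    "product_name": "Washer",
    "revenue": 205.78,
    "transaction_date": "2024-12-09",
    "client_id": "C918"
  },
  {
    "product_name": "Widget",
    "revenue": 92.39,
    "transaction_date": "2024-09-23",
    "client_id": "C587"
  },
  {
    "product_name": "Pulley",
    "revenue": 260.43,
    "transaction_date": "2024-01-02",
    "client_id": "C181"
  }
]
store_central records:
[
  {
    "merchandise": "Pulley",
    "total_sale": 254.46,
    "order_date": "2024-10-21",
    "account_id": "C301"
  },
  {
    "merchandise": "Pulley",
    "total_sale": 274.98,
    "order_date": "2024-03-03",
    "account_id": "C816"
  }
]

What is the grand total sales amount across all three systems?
1585.44

Schema reconciliation - all amount fields map to sale amount:

store_east (sale_amount): 497.4
store_west (revenue): 558.6
store_central (total_sale): 529.44

Grand total: 1585.44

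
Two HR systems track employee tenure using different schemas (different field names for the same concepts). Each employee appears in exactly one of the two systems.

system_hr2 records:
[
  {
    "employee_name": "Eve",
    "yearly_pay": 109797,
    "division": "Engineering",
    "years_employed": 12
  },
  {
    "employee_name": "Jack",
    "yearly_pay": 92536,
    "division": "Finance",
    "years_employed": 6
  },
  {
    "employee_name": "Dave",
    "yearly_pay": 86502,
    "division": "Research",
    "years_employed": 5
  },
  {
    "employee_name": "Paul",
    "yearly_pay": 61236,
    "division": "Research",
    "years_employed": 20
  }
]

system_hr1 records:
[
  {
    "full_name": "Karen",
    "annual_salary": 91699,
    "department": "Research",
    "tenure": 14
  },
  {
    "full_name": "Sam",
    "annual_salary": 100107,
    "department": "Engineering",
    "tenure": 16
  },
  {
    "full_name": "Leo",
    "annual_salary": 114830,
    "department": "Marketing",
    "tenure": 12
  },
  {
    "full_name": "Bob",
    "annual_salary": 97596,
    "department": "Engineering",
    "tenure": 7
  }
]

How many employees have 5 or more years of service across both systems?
8

Reconcile schemas: "years_employed" (system_hr2) = "tenure" (system_hr1) = years of service

From system_hr2: 4 employees with >= 5 years
From system_hr1: 4 employees with >= 5 years

Total: 4 + 4 = 8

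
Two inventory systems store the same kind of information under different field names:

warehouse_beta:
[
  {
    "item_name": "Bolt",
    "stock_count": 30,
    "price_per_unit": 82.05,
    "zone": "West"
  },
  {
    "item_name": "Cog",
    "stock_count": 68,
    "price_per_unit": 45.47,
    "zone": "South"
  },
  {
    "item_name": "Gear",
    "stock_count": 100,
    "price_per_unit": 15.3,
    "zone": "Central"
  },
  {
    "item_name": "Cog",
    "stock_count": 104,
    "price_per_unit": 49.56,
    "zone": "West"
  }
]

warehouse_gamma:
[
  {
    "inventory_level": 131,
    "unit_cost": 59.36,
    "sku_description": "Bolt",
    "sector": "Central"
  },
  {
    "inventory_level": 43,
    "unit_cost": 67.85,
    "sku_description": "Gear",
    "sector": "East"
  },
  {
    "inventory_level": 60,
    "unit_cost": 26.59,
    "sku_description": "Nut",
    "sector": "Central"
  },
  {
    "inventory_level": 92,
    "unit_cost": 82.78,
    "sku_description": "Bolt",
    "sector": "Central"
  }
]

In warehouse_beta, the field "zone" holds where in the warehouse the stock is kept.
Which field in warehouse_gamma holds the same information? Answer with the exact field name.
sector

In warehouse_beta, "zone" holds where in the warehouse the stock is kept.
The fields in warehouse_gamma are: "inventory_level", "unit_cost", "sku_description", "sector".
"sector" is the match: the name refers to the same concept and its values are area labels (e.g. 'Central', 'East').
The other fields ("inventory_level", "unit_cost", "sku_description") hold different kinds of data.

So "zone" in warehouse_beta corresponds to "sector" in warehouse_gamma.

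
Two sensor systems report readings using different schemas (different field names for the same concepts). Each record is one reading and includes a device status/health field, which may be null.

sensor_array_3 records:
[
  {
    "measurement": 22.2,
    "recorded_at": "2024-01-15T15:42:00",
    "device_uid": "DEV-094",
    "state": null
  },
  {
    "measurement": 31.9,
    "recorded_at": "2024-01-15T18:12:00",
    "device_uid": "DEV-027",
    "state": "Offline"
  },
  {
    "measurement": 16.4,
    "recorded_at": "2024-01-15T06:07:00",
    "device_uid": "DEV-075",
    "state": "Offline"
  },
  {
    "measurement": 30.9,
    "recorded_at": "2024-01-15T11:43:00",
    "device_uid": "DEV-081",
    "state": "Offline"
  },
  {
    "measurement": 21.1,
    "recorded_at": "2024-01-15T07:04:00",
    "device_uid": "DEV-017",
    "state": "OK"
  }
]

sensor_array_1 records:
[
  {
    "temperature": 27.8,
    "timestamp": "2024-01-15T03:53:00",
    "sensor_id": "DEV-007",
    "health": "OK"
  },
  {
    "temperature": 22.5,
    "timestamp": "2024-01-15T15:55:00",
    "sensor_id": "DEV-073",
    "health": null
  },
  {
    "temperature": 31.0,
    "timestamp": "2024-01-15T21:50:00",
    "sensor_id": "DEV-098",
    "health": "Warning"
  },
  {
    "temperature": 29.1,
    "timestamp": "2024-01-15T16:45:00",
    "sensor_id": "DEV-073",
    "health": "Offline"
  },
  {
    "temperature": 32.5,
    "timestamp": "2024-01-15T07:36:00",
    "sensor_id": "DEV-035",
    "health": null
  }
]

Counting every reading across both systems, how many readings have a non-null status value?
7

Schema mapping: "state" (sensor_array_3) = "health" (sensor_array_1) = status

Non-null in sensor_array_3: 4
Non-null in sensor_array_1: 3

Total non-null: 4 + 3 = 7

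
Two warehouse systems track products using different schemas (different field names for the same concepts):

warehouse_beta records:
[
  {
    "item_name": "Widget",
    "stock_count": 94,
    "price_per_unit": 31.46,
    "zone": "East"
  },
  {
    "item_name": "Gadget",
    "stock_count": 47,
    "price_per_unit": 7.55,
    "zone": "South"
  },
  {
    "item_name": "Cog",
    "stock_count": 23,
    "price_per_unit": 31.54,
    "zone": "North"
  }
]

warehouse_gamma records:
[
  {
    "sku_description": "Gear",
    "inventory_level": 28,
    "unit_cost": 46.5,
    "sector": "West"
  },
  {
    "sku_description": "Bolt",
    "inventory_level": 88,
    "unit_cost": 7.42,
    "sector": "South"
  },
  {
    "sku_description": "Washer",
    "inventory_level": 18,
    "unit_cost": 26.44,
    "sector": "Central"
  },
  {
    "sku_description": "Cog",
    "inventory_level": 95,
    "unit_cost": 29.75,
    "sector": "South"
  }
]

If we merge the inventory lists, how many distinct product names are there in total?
6

Schema mapping: "item_name" (warehouse_beta) = "sku_description" (warehouse_gamma) = product name

Products in warehouse_beta: ['Cog', 'Gadget', 'Widget']
Products in warehouse_gamma: ['Bolt', 'Cog', 'Gear', 'Washer']

Union (unique products): ['Bolt', 'Cog', 'Gadget', 'Gear', 'Washer', 'Widget']
Count: 6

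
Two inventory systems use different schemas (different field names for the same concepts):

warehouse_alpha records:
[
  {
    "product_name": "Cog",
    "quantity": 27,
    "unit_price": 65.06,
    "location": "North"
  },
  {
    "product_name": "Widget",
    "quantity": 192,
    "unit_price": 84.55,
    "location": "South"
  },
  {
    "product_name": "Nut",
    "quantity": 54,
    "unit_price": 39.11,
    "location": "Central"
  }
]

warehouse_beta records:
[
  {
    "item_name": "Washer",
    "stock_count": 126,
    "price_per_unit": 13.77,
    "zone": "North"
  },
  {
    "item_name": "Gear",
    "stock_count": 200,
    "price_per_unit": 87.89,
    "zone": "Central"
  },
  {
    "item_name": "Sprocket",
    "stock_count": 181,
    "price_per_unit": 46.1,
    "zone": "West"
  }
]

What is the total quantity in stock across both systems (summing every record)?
780

To reconcile these schemas, identify the field holding the quantity in stock in each system:
1. In warehouse_alpha it is "quantity"
2. In warehouse_beta it is "stock_count"

From warehouse_alpha: 27 + 192 + 54 = 273
From warehouse_beta: 126 + 200 + 181 = 507

Total: 273 + 507 = 780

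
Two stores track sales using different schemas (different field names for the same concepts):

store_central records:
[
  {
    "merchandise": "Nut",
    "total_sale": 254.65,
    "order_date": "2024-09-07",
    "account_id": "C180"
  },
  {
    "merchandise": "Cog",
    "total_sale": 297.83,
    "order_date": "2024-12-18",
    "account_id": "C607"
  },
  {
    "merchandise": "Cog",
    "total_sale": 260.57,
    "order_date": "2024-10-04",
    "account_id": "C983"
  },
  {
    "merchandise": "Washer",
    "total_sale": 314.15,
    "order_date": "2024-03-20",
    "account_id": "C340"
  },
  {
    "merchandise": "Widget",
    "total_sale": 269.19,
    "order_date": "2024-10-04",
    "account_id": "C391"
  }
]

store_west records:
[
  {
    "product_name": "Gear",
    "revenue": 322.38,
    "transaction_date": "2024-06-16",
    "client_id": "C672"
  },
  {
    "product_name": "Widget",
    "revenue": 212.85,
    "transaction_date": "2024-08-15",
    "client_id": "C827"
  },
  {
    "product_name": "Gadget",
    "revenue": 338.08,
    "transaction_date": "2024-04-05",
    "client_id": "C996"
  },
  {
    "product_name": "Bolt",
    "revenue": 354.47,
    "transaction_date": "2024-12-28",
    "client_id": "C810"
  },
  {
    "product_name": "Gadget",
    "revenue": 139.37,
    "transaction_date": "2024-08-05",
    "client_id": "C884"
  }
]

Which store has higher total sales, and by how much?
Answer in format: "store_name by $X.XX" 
store_central by $29.24

Schema mapping: "total_sale" (store_central) = "revenue" (store_west) = sale amount

Total for store_central: 1396.39
Total for store_west: 1367.15

Difference: |1396.39 - 1367.15| = 29.24
store_central has higher sales by $29.24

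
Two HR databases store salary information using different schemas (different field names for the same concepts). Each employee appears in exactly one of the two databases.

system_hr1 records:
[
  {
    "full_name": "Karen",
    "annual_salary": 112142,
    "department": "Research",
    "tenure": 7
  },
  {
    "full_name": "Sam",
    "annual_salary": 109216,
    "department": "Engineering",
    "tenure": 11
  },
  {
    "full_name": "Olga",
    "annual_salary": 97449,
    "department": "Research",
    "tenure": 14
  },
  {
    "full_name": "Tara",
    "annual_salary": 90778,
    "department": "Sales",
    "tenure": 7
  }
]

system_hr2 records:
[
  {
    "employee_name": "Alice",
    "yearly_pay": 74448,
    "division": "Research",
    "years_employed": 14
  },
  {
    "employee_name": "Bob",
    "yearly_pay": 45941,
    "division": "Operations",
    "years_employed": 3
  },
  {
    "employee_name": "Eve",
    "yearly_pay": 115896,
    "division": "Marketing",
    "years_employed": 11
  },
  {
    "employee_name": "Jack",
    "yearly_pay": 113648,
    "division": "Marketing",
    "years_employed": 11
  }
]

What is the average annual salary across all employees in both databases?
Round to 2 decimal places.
94939.75

Schema mapping: "annual_salary" (system_hr1) = "yearly_pay" (system_hr2) = annual salary

All salaries: [112142, 109216, 97449, 90778, 74448, 45941, 115896, 113648]
Sum: 759518
Count: 8
Average: 759518 / 8 = 94939.75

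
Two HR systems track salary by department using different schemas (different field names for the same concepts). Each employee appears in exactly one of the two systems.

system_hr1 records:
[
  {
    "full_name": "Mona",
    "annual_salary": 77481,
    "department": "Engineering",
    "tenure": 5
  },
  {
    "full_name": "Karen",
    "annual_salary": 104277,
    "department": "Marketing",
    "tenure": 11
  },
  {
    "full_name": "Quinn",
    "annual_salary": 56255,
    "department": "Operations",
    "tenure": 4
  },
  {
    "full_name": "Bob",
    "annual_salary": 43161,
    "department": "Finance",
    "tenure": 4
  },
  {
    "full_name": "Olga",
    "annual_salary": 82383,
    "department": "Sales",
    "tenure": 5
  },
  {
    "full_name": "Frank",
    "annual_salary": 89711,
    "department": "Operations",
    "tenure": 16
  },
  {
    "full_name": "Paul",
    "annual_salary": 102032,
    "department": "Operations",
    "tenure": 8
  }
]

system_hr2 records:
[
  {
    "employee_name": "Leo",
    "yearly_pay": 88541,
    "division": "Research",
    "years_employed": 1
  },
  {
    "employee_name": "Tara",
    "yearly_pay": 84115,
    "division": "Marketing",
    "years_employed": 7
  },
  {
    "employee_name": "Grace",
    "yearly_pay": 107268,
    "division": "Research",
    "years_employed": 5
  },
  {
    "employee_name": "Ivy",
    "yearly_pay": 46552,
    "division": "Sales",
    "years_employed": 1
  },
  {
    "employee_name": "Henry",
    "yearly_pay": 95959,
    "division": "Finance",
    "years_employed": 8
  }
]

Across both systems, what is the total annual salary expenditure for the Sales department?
128935

Schema mappings:
- "department" (system_hr1) = "division" (system_hr2) = department
- "annual_salary" (system_hr1) = "yearly_pay" (system_hr2) = salary

Sales salaries from system_hr1: 82383
Sales salaries from system_hr2: 46552

Total: 82383 + 46552 = 128935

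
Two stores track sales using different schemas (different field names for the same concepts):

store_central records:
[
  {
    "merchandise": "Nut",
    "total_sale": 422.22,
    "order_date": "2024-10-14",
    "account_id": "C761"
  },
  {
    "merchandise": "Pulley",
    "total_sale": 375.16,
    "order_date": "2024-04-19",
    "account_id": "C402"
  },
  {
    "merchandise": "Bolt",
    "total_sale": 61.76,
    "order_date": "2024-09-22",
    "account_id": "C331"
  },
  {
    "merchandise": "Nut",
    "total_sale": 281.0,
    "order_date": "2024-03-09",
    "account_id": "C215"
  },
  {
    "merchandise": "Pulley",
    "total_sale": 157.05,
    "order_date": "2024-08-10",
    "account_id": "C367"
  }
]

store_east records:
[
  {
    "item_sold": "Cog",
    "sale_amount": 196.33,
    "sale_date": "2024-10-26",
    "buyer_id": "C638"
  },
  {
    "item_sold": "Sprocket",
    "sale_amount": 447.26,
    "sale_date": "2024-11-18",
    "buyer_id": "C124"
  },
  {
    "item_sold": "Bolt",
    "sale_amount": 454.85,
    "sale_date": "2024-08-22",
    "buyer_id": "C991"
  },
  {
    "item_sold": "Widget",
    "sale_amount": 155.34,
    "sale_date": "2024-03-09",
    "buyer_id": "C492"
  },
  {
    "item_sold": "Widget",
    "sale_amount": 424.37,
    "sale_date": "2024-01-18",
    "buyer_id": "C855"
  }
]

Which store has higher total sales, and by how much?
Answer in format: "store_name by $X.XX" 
store_east by $380.96

Schema mapping: "total_sale" (store_central) = "sale_amount" (store_east) = sale amount

Total for store_central: 1297.19
Total for store_east: 1678.15

Difference: |1297.19 - 1678.15| = 380.96
store_east has higher sales by $380.96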